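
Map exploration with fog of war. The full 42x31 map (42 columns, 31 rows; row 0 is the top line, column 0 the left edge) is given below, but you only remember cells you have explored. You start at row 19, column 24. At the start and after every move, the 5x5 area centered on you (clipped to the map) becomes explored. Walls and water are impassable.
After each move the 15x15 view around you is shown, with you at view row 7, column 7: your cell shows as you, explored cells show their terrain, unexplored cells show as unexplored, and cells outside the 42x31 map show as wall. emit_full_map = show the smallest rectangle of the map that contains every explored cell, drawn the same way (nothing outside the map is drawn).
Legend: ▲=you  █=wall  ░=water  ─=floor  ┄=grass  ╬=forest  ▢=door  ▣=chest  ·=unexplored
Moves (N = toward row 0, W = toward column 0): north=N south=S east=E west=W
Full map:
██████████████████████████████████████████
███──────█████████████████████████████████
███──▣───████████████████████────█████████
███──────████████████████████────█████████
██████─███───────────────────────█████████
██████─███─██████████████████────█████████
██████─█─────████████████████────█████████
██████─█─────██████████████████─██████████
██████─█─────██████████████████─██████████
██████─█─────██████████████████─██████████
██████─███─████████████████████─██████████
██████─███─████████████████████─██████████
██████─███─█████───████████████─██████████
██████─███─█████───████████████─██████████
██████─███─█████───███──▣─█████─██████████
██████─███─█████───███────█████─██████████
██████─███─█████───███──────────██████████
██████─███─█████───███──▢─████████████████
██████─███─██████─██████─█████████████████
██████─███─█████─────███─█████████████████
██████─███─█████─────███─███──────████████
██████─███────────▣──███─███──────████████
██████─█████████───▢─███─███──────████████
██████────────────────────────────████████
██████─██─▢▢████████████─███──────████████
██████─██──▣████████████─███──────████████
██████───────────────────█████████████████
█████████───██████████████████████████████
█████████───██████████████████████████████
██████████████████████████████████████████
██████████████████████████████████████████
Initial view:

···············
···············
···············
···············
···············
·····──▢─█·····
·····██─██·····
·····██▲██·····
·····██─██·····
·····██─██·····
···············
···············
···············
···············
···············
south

···············
···············
···············
···············
·····──▢─█·····
·····██─██·····
·····██─██·····
·····██▲██·····
·····██─██·····
·····██─██·····
···············
···············
···············
···············
···············

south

···············
···············
···············
·····──▢─█·····
·····██─██·····
·····██─██·····
·····██─██·····
·····██▲██·····
·····██─██·····
·····─────·····
···············
···············
···············
···············
···············

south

···············
···············
·····──▢─█·····
·····██─██·····
·····██─██·····
·····██─██·····
·····██─██·····
·····██▲██·····
·····─────·····
·····██─██·····
···············
···············
···············
···············
···············

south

···············
·····──▢─█·····
·····██─██·····
·····██─██·····
·····██─██·····
·····██─██·····
·····██─██·····
·····──▲──·····
·····██─██·····
·····██─██·····
···············
···············
···············
···············
···············

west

···············
······──▢─█····
······██─██····
······██─██····
······██─██····
·····███─██····
·····███─██····
·····──▲───····
·····███─██····
·····███─██····
···············
···············
···············
···············
···············

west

···············
·······──▢─█···
·······██─██···
·······██─██···
·······██─██···
·····─███─██···
·····─███─██···
·····──▲────···
·····████─██···
·····████─██···
···············
···············
···············
···············
···············

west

···············
········──▢─█··
········██─██··
········██─██··
········██─██··
·····──███─██··
·····▢─███─██··
·····──▲─────··
·····█████─██··
·····█████─██··
···············
···············
···············
···············
···············

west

···············
·········──▢─█·
·········██─██·
·········██─██·
·········██─██·
·····▣──███─██·
·····─▢─███─██·
·····──▲──────·
·····██████─██·
·····██████─██·
···············
···············
···············
···············
···············

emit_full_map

····──▢─█
····██─██
····██─██
····██─██
▣──███─██
─▢─███─██
──▲──────
██████─██
██████─██

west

···············
··········──▢─█
··········██─██
··········██─██
··········██─██
·····─▣──███─██
·····──▢─███─██
·····──▲───────
·····███████─██
·····███████─██
···············
···············
···············
···············
···············

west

···············
···········──▢─
···········██─█
···········██─█
···········██─█
·····──▣──███─█
·····───▢─███─█
·····──▲───────
·····████████─█
·····████████─█
···············
···············
···············
···············
···············

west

···············
············──▢
············██─
············██─
············██─
·····───▣──███─
·····█───▢─███─
·····──▲───────
·····█████████─
·····█████████─
···············
···············
···············
···············
···············

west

···············
·············──
·············██
·············██
·············██
·····────▣──███
·····██───▢─███
·····──▲───────
·····██████████
·····██████████
···············
···············
···············
···············
···············

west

···············
··············─
··············█
··············█
··············█
·····─────▣──██
·····███───▢─██
·····──▲───────
·····██████████
·····██████████
···············
···············
···············
···············
···············

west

···············
···············
···············
···············
···············
·····──────▣──█
·····████───▢─█
·····──▲───────
·····██████████
·····██████████
···············
···············
···············
···············
···············

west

···············
···············
···············
···············
···············
·····───────▣──
·····█████───▢─
·····──▲───────
·····▢█████████
·····▣█████████
···············
···············
···············
···············
···············

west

···············
···············
···············
···············
···············
·····────────▣─
·····██████───▢
·····──▲───────
·····▢▢████████
·····─▣████████
···············
···············
···············
···············
···············

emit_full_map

············──▢─█
············██─██
············██─██
············██─██
────────▣──███─██
██████───▢─███─██
──▲──────────────
▢▢████████████─██
─▣████████████─██


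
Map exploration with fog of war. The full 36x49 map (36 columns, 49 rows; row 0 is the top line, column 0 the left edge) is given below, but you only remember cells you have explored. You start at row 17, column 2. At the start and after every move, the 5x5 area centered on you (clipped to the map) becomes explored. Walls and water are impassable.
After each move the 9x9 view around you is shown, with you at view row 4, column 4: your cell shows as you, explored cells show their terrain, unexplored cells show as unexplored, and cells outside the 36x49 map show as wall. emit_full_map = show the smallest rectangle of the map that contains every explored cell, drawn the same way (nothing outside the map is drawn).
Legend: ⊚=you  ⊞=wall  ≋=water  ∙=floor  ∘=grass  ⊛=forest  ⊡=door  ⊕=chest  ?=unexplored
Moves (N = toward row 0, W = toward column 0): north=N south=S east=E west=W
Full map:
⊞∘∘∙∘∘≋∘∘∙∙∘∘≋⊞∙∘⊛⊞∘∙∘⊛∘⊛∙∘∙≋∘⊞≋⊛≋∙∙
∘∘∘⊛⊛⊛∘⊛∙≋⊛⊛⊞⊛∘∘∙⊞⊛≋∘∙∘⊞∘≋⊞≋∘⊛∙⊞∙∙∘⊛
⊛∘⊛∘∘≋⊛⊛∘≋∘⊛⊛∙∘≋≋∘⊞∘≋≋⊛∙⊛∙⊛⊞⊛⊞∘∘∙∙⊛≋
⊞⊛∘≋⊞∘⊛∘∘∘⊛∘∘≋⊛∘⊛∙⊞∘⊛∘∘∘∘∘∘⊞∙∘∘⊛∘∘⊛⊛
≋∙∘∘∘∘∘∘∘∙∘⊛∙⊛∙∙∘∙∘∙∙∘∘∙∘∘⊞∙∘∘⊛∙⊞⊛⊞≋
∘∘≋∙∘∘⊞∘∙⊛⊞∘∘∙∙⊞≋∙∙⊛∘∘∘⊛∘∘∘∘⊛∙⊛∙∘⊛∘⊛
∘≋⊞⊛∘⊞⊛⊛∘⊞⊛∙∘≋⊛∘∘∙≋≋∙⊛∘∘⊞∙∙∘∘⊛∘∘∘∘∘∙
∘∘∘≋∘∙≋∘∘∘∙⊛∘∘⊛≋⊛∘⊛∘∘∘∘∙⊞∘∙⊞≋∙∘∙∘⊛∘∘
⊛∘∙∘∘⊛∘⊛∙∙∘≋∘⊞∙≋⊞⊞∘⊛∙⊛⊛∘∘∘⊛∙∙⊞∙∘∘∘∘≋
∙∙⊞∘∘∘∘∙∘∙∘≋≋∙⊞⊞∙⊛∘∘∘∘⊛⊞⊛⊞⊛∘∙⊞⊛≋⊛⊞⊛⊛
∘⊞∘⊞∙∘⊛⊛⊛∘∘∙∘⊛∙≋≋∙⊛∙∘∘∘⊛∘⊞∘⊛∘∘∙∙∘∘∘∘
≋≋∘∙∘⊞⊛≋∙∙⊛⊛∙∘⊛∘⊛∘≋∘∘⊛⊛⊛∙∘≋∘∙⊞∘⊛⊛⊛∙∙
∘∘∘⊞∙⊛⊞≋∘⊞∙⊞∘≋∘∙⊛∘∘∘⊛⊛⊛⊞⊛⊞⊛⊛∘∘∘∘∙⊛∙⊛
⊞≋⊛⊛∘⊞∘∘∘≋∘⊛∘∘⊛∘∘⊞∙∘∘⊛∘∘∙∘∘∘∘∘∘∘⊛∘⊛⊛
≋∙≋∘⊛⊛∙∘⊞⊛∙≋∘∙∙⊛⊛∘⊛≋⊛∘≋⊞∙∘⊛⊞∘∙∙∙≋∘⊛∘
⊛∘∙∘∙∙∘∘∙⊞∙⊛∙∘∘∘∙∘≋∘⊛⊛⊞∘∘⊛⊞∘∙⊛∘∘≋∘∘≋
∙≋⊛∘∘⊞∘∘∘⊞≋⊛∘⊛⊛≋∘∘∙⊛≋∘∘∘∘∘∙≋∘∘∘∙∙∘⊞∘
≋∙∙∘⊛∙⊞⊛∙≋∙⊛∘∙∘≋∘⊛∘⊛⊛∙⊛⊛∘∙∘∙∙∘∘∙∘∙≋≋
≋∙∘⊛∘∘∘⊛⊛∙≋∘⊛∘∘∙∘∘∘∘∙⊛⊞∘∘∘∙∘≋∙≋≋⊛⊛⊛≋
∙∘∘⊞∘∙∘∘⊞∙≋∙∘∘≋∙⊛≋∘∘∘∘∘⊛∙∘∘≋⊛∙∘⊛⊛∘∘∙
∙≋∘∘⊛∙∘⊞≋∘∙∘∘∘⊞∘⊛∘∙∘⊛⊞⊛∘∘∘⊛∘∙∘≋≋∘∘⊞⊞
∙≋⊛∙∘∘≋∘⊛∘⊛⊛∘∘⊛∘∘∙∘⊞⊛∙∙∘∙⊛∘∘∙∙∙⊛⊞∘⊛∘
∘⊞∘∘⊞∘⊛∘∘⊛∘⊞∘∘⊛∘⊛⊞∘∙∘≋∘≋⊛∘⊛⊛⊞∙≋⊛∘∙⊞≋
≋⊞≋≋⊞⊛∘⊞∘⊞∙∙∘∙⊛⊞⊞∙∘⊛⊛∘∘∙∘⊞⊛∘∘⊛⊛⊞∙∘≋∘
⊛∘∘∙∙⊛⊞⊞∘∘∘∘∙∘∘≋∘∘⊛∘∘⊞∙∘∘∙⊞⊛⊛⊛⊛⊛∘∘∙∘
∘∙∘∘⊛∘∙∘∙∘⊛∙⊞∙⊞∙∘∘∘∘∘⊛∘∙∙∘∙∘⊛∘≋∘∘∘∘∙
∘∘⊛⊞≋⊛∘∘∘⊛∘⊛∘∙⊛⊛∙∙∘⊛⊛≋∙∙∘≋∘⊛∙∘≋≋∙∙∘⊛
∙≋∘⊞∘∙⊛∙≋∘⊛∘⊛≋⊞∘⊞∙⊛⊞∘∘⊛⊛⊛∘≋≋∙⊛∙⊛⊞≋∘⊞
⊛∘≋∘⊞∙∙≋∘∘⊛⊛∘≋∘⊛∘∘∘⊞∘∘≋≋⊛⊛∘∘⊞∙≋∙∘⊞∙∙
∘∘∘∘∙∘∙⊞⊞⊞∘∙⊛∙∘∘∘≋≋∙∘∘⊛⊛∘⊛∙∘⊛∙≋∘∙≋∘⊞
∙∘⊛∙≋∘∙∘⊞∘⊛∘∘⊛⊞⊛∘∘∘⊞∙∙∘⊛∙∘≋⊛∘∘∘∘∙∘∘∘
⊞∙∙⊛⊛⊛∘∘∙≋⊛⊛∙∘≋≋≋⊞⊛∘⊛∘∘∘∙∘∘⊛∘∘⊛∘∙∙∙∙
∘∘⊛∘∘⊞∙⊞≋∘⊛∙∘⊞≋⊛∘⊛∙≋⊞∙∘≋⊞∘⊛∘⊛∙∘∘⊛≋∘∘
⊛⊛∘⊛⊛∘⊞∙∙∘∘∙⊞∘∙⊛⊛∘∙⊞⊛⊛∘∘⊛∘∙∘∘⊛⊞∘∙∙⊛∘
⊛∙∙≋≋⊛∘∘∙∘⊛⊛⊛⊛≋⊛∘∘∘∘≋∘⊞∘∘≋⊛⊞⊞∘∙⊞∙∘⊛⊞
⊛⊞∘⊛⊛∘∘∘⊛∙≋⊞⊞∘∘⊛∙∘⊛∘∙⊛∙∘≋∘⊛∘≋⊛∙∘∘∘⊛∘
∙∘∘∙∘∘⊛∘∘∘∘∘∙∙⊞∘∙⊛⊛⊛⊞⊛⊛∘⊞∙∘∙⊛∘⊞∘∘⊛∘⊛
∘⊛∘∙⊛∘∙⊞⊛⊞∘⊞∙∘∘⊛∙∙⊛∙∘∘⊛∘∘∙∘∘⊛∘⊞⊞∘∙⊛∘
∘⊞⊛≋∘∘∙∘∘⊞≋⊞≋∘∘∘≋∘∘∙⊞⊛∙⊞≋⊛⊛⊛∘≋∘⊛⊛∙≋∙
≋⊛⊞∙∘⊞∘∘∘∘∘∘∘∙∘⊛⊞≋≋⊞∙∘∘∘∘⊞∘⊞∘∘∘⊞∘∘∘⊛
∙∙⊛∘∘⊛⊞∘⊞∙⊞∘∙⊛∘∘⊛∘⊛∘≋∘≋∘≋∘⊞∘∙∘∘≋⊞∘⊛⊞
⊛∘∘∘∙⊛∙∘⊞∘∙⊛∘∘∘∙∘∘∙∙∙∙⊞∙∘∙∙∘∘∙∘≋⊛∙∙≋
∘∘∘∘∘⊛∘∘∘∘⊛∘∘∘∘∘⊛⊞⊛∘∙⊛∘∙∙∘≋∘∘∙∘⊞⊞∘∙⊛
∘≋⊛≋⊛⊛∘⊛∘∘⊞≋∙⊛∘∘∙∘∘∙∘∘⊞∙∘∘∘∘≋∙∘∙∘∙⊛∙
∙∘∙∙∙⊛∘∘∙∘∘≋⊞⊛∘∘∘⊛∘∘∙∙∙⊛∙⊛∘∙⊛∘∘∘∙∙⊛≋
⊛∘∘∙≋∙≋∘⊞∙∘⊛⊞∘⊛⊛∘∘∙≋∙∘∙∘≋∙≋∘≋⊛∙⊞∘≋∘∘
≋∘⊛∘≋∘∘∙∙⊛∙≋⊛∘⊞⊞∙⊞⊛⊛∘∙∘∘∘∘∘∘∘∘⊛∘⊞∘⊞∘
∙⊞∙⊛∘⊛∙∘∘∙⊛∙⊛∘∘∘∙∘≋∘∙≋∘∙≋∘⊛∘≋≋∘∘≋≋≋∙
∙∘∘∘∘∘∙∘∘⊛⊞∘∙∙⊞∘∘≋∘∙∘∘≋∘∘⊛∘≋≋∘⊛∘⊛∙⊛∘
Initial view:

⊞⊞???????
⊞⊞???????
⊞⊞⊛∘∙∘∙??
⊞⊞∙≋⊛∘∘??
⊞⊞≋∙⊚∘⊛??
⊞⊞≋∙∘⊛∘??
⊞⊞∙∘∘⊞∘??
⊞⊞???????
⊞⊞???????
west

⊞⊞⊞??????
⊞⊞⊞??????
⊞⊞⊞⊛∘∙∘∙?
⊞⊞⊞∙≋⊛∘∘?
⊞⊞⊞≋⊚∙∘⊛?
⊞⊞⊞≋∙∘⊛∘?
⊞⊞⊞∙∘∘⊞∘?
⊞⊞⊞??????
⊞⊞⊞??????

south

⊞⊞⊞??????
⊞⊞⊞⊛∘∙∘∙?
⊞⊞⊞∙≋⊛∘∘?
⊞⊞⊞≋∙∙∘⊛?
⊞⊞⊞≋⊚∘⊛∘?
⊞⊞⊞∙∘∘⊞∘?
⊞⊞⊞∙≋∘∘??
⊞⊞⊞??????
⊞⊞⊞??????

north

⊞⊞⊞??????
⊞⊞⊞??????
⊞⊞⊞⊛∘∙∘∙?
⊞⊞⊞∙≋⊛∘∘?
⊞⊞⊞≋⊚∙∘⊛?
⊞⊞⊞≋∙∘⊛∘?
⊞⊞⊞∙∘∘⊞∘?
⊞⊞⊞∙≋∘∘??
⊞⊞⊞??????

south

⊞⊞⊞??????
⊞⊞⊞⊛∘∙∘∙?
⊞⊞⊞∙≋⊛∘∘?
⊞⊞⊞≋∙∙∘⊛?
⊞⊞⊞≋⊚∘⊛∘?
⊞⊞⊞∙∘∘⊞∘?
⊞⊞⊞∙≋∘∘??
⊞⊞⊞??????
⊞⊞⊞??????

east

⊞⊞???????
⊞⊞⊛∘∙∘∙??
⊞⊞∙≋⊛∘∘??
⊞⊞≋∙∙∘⊛??
⊞⊞≋∙⊚⊛∘??
⊞⊞∙∘∘⊞∘??
⊞⊞∙≋∘∘⊛??
⊞⊞???????
⊞⊞???????

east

⊞????????
⊞⊛∘∙∘∙???
⊞∙≋⊛∘∘⊞??
⊞≋∙∙∘⊛∙??
⊞≋∙∘⊚∘∘??
⊞∙∘∘⊞∘∙??
⊞∙≋∘∘⊛∙??
⊞????????
⊞????????

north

⊞????????
⊞????????
⊞⊛∘∙∘∙∙??
⊞∙≋⊛∘∘⊞??
⊞≋∙∙⊚⊛∙??
⊞≋∙∘⊛∘∘??
⊞∙∘∘⊞∘∙??
⊞∙≋∘∘⊛∙??
⊞????????

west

⊞⊞???????
⊞⊞???????
⊞⊞⊛∘∙∘∙∙?
⊞⊞∙≋⊛∘∘⊞?
⊞⊞≋∙⊚∘⊛∙?
⊞⊞≋∙∘⊛∘∘?
⊞⊞∙∘∘⊞∘∙?
⊞⊞∙≋∘∘⊛∙?
⊞⊞???????

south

⊞⊞???????
⊞⊞⊛∘∙∘∙∙?
⊞⊞∙≋⊛∘∘⊞?
⊞⊞≋∙∙∘⊛∙?
⊞⊞≋∙⊚⊛∘∘?
⊞⊞∙∘∘⊞∘∙?
⊞⊞∙≋∘∘⊛∙?
⊞⊞???????
⊞⊞???????

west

⊞⊞⊞??????
⊞⊞⊞⊛∘∙∘∙∙
⊞⊞⊞∙≋⊛∘∘⊞
⊞⊞⊞≋∙∙∘⊛∙
⊞⊞⊞≋⊚∘⊛∘∘
⊞⊞⊞∙∘∘⊞∘∙
⊞⊞⊞∙≋∘∘⊛∙
⊞⊞⊞??????
⊞⊞⊞??????

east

⊞⊞???????
⊞⊞⊛∘∙∘∙∙?
⊞⊞∙≋⊛∘∘⊞?
⊞⊞≋∙∙∘⊛∙?
⊞⊞≋∙⊚⊛∘∘?
⊞⊞∙∘∘⊞∘∙?
⊞⊞∙≋∘∘⊛∙?
⊞⊞???????
⊞⊞???????

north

⊞⊞???????
⊞⊞???????
⊞⊞⊛∘∙∘∙∙?
⊞⊞∙≋⊛∘∘⊞?
⊞⊞≋∙⊚∘⊛∙?
⊞⊞≋∙∘⊛∘∘?
⊞⊞∙∘∘⊞∘∙?
⊞⊞∙≋∘∘⊛∙?
⊞⊞???????


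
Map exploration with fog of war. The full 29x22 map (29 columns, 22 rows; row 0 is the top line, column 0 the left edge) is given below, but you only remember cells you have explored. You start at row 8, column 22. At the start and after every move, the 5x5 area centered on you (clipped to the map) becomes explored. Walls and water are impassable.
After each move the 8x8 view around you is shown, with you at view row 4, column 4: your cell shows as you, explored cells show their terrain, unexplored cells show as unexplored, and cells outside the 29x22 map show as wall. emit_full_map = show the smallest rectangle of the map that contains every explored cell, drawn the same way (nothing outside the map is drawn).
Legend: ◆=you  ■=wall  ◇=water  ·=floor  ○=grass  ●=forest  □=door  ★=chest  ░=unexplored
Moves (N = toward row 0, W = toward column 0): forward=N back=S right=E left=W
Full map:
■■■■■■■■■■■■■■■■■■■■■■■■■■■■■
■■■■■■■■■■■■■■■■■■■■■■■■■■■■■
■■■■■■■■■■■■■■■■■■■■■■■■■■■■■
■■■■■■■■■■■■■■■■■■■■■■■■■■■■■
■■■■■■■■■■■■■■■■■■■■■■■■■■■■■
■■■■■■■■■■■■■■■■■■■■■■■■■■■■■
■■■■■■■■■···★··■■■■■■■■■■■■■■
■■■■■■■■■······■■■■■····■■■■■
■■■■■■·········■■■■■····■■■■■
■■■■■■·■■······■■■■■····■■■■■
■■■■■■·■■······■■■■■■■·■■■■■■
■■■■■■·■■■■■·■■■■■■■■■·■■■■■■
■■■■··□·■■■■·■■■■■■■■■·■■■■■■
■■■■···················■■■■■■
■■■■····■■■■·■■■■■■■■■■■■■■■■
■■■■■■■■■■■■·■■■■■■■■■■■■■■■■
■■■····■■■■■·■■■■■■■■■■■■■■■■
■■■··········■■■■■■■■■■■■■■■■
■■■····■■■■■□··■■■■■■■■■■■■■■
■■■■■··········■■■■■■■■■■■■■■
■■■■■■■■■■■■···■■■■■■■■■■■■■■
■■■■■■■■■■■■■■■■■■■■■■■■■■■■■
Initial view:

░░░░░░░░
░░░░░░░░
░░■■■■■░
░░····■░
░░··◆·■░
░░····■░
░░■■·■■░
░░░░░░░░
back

░░░░░░░░
░░■■■■■░
░░····■░
░░····■░
░░··◆·■░
░░■■·■■░
░░■■·■■░
░░░░░░░░

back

░░■■■■■░
░░····■░
░░····■░
░░····■░
░░■■◆■■░
░░■■·■■░
░░■■·■■░
░░░░░░░░

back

░░····■░
░░····■░
░░····■░
░░■■·■■░
░░■■◆■■░
░░■■·■■░
░░···■■░
░░░░░░░░

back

░░····■░
░░····■░
░░■■·■■░
░░■■·■■░
░░■■◆■■░
░░···■■░
░░■■■■■░
░░░░░░░░

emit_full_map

■■■■■
····■
····■
····■
■■·■■
■■·■■
■■◆■■
···■■
■■■■■

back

░░····■░
░░■■·■■░
░░■■·■■░
░░■■·■■░
░░··◆■■░
░░■■■■■░
░░■■■■■░
░░░░░░░░

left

░░░····■
░░░■■·■■
░░■■■·■■
░░■■■·■■
░░··◆·■■
░░■■■■■■
░░■■■■■■
░░░░░░░░

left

░░░░····
░░░░■■·■
░░■■■■·■
░░■■■■·■
░░··◆··■
░░■■■■■■
░░■■■■■■
░░░░░░░░

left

░░░░░···
░░░░░■■·
░░■■■■■·
░░■■■■■·
░░··◆···
░░■■■■■■
░░■■■■■■
░░░░░░░░

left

░░░░░░··
░░░░░░■■
░░■■■■■■
░░■■■■■■
░░··◆···
░░■■■■■■
░░■■■■■■
░░░░░░░░

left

░░░░░░░·
░░░░░░░■
░░■■■■■■
░░■■■■■■
░░··◆···
░░■■■■■■
░░■■■■■■
░░░░░░░░

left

░░░░░░░░
░░░░░░░░
░░■■■■■■
░░■■■■■■
░░··◆···
░░■■■■■■
░░■■■■■■
░░░░░░░░

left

░░░░░░░░
░░░░░░░░
░░■■■■■■
░░■■■■■■
░░··◆···
░░■■■■■■
░░■■■■■■
░░░░░░░░

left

░░░░░░░░
░░░░░░░░
░░·■■■■■
░░·■■■■■
░░··◆···
░░·■■■■■
░░·■■■■■
░░░░░░░░

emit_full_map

░░░░░░░░■■■■■
░░░░░░░░····■
░░░░░░░░····■
░░░░░░░░····■
░░░░░░░░■■·■■
·■■■■■■■■■·■■
·■■■■■■■■■·■■
··◆········■■
·■■■■■■■■■■■■
·■■■■■■■■■■■■

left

░░░░░░░░
░░░░░░░░
░░■·■■■■
░░■·■■■■
░░··◆···
░░■·■■■■
░░■·■■■■
░░░░░░░░

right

░░░░░░░░
░░░░░░░░
░■·■■■■■
░■·■■■■■
░···◆···
░■·■■■■■
░■·■■■■■
░░░░░░░░

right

░░░░░░░░
░░░░░░░░
■·■■■■■■
■·■■■■■■
····◆···
■·■■■■■■
■·■■■■■■
░░░░░░░░

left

░░░░░░░░
░░░░░░░░
░■·■■■■■
░■·■■■■■
░···◆···
░■·■■■■■
░■·■■■■■
░░░░░░░░

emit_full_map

░░░░░░░░░■■■■■
░░░░░░░░░····■
░░░░░░░░░····■
░░░░░░░░░····■
░░░░░░░░░■■·■■
■·■■■■■■■■■·■■
■·■■■■■■■■■·■■
···◆········■■
■·■■■■■■■■■■■■
■·■■■■■■■■■■■■

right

░░░░░░░░
░░░░░░░░
■·■■■■■■
■·■■■■■■
····◆···
■·■■■■■■
■·■■■■■■
░░░░░░░░

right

░░░░░░░░
░░░░░░░░
·■■■■■■■
·■■■■■■■
····◆···
·■■■■■■■
·■■■■■■■
░░░░░░░░

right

░░░░░░░·
░░░░░░░■
■■■■■■■■
■■■■■■■■
····◆···
■■■■■■■■
■■■■■■■■
░░░░░░░░

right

░░░░░░··
░░░░░░■■
■■■■■■■■
■■■■■■■■
····◆···
■■■■■■■■
■■■■■■■■
░░░░░░░░

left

░░░░░░░·
░░░░░░░■
■■■■■■■■
■■■■■■■■
····◆···
■■■■■■■■
■■■■■■■■
░░░░░░░░

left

░░░░░░░░
░░░░░░░░
·■■■■■■■
·■■■■■■■
····◆···
·■■■■■■■
·■■■■■■■
░░░░░░░░


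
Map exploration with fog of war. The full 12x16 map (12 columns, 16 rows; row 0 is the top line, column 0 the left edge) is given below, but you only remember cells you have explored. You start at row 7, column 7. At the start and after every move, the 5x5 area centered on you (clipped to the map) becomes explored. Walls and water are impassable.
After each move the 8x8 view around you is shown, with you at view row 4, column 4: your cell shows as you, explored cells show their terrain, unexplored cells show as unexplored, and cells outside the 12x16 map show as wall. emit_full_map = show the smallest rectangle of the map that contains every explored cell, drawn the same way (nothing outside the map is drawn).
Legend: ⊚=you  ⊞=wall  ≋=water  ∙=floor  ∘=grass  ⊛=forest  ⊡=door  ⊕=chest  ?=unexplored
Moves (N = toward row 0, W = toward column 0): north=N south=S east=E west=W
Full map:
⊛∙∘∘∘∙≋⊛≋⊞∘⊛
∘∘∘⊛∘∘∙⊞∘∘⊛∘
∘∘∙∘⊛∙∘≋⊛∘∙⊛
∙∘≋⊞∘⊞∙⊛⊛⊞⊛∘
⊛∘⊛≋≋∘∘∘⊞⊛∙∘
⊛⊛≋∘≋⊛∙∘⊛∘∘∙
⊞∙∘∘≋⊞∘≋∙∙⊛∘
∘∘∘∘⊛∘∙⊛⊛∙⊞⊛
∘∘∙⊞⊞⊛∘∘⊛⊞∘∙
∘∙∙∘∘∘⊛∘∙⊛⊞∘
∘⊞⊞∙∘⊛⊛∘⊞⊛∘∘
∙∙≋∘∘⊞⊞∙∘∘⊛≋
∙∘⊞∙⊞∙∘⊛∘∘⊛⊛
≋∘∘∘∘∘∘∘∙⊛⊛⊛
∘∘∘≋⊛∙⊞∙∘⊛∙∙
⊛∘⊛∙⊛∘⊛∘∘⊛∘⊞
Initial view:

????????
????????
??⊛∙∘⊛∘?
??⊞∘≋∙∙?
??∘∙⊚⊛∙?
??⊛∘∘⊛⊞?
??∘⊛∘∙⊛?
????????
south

????????
??⊛∙∘⊛∘?
??⊞∘≋∙∙?
??∘∙⊛⊛∙?
??⊛∘⊚⊛⊞?
??∘⊛∘∙⊛?
??⊛⊛∘⊞⊛?
????????

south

??⊛∙∘⊛∘?
??⊞∘≋∙∙?
??∘∙⊛⊛∙?
??⊛∘∘⊛⊞?
??∘⊛⊚∙⊛?
??⊛⊛∘⊞⊛?
??⊞⊞∙∘∘?
????????

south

??⊞∘≋∙∙?
??∘∙⊛⊛∙?
??⊛∘∘⊛⊞?
??∘⊛∘∙⊛?
??⊛⊛⊚⊞⊛?
??⊞⊞∙∘∘?
??∙∘⊛∘∘?
????????

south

??∘∙⊛⊛∙?
??⊛∘∘⊛⊞?
??∘⊛∘∙⊛?
??⊛⊛∘⊞⊛?
??⊞⊞⊚∘∘?
??∙∘⊛∘∘?
??∘∘∘∙⊛?
????????

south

??⊛∘∘⊛⊞?
??∘⊛∘∙⊛?
??⊛⊛∘⊞⊛?
??⊞⊞∙∘∘?
??∙∘⊚∘∘?
??∘∘∘∙⊛?
??∙⊞∙∘⊛?
????????

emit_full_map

⊛∙∘⊛∘
⊞∘≋∙∙
∘∙⊛⊛∙
⊛∘∘⊛⊞
∘⊛∘∙⊛
⊛⊛∘⊞⊛
⊞⊞∙∘∘
∙∘⊚∘∘
∘∘∘∙⊛
∙⊞∙∘⊛

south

??∘⊛∘∙⊛?
??⊛⊛∘⊞⊛?
??⊞⊞∙∘∘?
??∙∘⊛∘∘?
??∘∘⊚∙⊛?
??∙⊞∙∘⊛?
??∘⊛∘∘⊛?
⊞⊞⊞⊞⊞⊞⊞⊞

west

???∘⊛∘∙⊛
???⊛⊛∘⊞⊛
??∘⊞⊞∙∘∘
??⊞∙∘⊛∘∘
??∘∘⊚∘∙⊛
??⊛∙⊞∙∘⊛
??⊛∘⊛∘∘⊛
⊞⊞⊞⊞⊞⊞⊞⊞

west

????∘⊛∘∙
????⊛⊛∘⊞
??∘∘⊞⊞∙∘
??∙⊞∙∘⊛∘
??∘∘⊚∘∘∙
??≋⊛∙⊞∙∘
??∙⊛∘⊛∘∘
⊞⊞⊞⊞⊞⊞⊞⊞

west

?????∘⊛∘
?????⊛⊛∘
??≋∘∘⊞⊞∙
??⊞∙⊞∙∘⊛
??∘∘⊚∘∘∘
??∘≋⊛∙⊞∙
??⊛∙⊛∘⊛∘
⊞⊞⊞⊞⊞⊞⊞⊞

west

⊞?????∘⊛
⊞?????⊛⊛
⊞?∙≋∘∘⊞⊞
⊞?∘⊞∙⊞∙∘
⊞?∘∘⊚∘∘∘
⊞?∘∘≋⊛∙⊞
⊞?∘⊛∙⊛∘⊛
⊞⊞⊞⊞⊞⊞⊞⊞

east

?????∘⊛∘
?????⊛⊛∘
?∙≋∘∘⊞⊞∙
?∘⊞∙⊞∙∘⊛
?∘∘∘⊚∘∘∘
?∘∘≋⊛∙⊞∙
?∘⊛∙⊛∘⊛∘
⊞⊞⊞⊞⊞⊞⊞⊞

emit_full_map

????⊛∙∘⊛∘
????⊞∘≋∙∙
????∘∙⊛⊛∙
????⊛∘∘⊛⊞
????∘⊛∘∙⊛
????⊛⊛∘⊞⊛
∙≋∘∘⊞⊞∙∘∘
∘⊞∙⊞∙∘⊛∘∘
∘∘∘⊚∘∘∘∙⊛
∘∘≋⊛∙⊞∙∘⊛
∘⊛∙⊛∘⊛∘∘⊛

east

????∘⊛∘∙
????⊛⊛∘⊞
∙≋∘∘⊞⊞∙∘
∘⊞∙⊞∙∘⊛∘
∘∘∘∘⊚∘∘∙
∘∘≋⊛∙⊞∙∘
∘⊛∙⊛∘⊛∘∘
⊞⊞⊞⊞⊞⊞⊞⊞

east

???∘⊛∘∙⊛
???⊛⊛∘⊞⊛
≋∘∘⊞⊞∙∘∘
⊞∙⊞∙∘⊛∘∘
∘∘∘∘⊚∘∙⊛
∘≋⊛∙⊞∙∘⊛
⊛∙⊛∘⊛∘∘⊛
⊞⊞⊞⊞⊞⊞⊞⊞

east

??∘⊛∘∙⊛?
??⊛⊛∘⊞⊛?
∘∘⊞⊞∙∘∘?
∙⊞∙∘⊛∘∘?
∘∘∘∘⊚∙⊛?
≋⊛∙⊞∙∘⊛?
∙⊛∘⊛∘∘⊛?
⊞⊞⊞⊞⊞⊞⊞⊞

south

??⊛⊛∘⊞⊛?
∘∘⊞⊞∙∘∘?
∙⊞∙∘⊛∘∘?
∘∘∘∘∘∙⊛?
≋⊛∙⊞⊚∘⊛?
∙⊛∘⊛∘∘⊛?
⊞⊞⊞⊞⊞⊞⊞⊞
⊞⊞⊞⊞⊞⊞⊞⊞

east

?⊛⊛∘⊞⊛??
∘⊞⊞∙∘∘??
⊞∙∘⊛∘∘⊛?
∘∘∘∘∙⊛⊛?
⊛∙⊞∙⊚⊛∙?
⊛∘⊛∘∘⊛∘?
⊞⊞⊞⊞⊞⊞⊞⊞
⊞⊞⊞⊞⊞⊞⊞⊞

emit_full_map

????⊛∙∘⊛∘?
????⊞∘≋∙∙?
????∘∙⊛⊛∙?
????⊛∘∘⊛⊞?
????∘⊛∘∙⊛?
????⊛⊛∘⊞⊛?
∙≋∘∘⊞⊞∙∘∘?
∘⊞∙⊞∙∘⊛∘∘⊛
∘∘∘∘∘∘∘∙⊛⊛
∘∘≋⊛∙⊞∙⊚⊛∙
∘⊛∙⊛∘⊛∘∘⊛∘


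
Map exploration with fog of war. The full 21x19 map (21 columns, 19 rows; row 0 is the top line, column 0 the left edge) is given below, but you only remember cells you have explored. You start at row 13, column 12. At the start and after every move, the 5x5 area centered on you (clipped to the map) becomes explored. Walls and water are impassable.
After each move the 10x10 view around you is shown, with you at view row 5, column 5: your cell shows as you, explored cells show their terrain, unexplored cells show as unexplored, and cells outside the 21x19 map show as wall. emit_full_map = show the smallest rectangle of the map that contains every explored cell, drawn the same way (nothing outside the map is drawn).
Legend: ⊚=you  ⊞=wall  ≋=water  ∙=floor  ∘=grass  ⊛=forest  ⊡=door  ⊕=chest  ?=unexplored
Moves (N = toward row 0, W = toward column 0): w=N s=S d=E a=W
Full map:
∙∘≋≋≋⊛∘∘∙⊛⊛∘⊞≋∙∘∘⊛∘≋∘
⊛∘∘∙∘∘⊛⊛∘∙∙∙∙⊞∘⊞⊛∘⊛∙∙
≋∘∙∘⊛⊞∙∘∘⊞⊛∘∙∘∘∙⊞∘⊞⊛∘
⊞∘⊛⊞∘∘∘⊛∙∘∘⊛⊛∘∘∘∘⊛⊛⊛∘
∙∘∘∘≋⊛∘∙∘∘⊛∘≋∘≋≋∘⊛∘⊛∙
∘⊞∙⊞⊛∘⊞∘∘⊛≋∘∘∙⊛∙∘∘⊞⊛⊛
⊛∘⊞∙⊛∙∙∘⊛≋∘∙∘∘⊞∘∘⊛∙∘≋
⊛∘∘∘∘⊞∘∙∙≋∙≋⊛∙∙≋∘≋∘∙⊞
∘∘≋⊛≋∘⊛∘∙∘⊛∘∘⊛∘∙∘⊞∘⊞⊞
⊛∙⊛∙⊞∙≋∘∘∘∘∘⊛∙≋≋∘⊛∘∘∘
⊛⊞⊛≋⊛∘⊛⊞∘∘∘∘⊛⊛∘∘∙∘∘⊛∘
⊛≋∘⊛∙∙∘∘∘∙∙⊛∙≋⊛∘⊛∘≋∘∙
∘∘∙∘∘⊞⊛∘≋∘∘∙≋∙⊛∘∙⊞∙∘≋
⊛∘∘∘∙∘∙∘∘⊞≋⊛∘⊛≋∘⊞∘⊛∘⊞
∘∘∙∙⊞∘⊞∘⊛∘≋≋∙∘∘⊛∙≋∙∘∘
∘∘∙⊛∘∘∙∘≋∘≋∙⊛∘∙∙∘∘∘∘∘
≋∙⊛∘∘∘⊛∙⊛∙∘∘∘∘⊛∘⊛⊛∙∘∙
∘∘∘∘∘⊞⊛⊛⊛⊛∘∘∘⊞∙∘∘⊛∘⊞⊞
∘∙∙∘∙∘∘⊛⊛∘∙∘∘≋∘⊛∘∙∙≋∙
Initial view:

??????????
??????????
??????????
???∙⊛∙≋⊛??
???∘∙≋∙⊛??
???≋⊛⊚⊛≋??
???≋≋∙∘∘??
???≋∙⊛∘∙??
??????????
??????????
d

??????????
??????????
??????????
??∙⊛∙≋⊛∘??
??∘∙≋∙⊛∘??
??≋⊛∘⊚≋∘??
??≋≋∙∘∘⊛??
??≋∙⊛∘∙∙??
??????????
??????????

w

??????????
??????????
??????????
???∘⊛⊛∘∘??
??∙⊛∙≋⊛∘??
??∘∙≋⊚⊛∘??
??≋⊛∘⊛≋∘??
??≋≋∙∘∘⊛??
??≋∙⊛∘∙∙??
??????????

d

??????????
??????????
??????????
??∘⊛⊛∘∘∙??
?∙⊛∙≋⊛∘⊛??
?∘∙≋∙⊚∘∙??
?≋⊛∘⊛≋∘⊞??
?≋≋∙∘∘⊛∙??
?≋∙⊛∘∙∙???
??????????

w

??????????
??????????
??????????
???⊛∙≋≋∘??
??∘⊛⊛∘∘∙??
?∙⊛∙≋⊚∘⊛??
?∘∙≋∙⊛∘∙??
?≋⊛∘⊛≋∘⊞??
?≋≋∙∘∘⊛∙??
?≋∙⊛∘∙∙???

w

??????????
??????????
??????????
???∘⊛∘∙∘??
???⊛∙≋≋∘??
??∘⊛⊛⊚∘∙??
?∙⊛∙≋⊛∘⊛??
?∘∙≋∙⊛∘∙??
?≋⊛∘⊛≋∘⊞??
?≋≋∙∘∘⊛∙??

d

??????????
??????????
??????????
??∘⊛∘∙∘⊞??
??⊛∙≋≋∘⊛??
?∘⊛⊛∘⊚∙∘??
∙⊛∙≋⊛∘⊛∘??
∘∙≋∙⊛∘∙⊞??
≋⊛∘⊛≋∘⊞???
≋≋∙∘∘⊛∙???

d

??????????
??????????
??????????
?∘⊛∘∙∘⊞∘??
?⊛∙≋≋∘⊛∘??
∘⊛⊛∘∘⊚∘∘??
⊛∙≋⊛∘⊛∘≋??
∙≋∙⊛∘∙⊞∙??
⊛∘⊛≋∘⊞????
≋∙∘∘⊛∙????

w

??????????
??????????
??????????
???∙≋∘≋∘??
?∘⊛∘∙∘⊞∘??
?⊛∙≋≋⊚⊛∘??
∘⊛⊛∘∘∙∘∘??
⊛∙≋⊛∘⊛∘≋??
∙≋∙⊛∘∙⊞∙??
⊛∘⊛≋∘⊞????

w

??????????
??????????
??????????
???⊞∘∘⊛∙??
???∙≋∘≋∘??
?∘⊛∘∙⊚⊞∘??
?⊛∙≋≋∘⊛∘??
∘⊛⊛∘∘∙∘∘??
⊛∙≋⊛∘⊛∘≋??
∙≋∙⊛∘∙⊞∙??

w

??????????
??????????
??????????
???⊛∙∘∘⊞??
???⊞∘∘⊛∙??
???∙≋⊚≋∘??
?∘⊛∘∙∘⊞∘??
?⊛∙≋≋∘⊛∘??
∘⊛⊛∘∘∙∘∘??
⊛∙≋⊛∘⊛∘≋??

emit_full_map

????⊛∙∘∘⊞
????⊞∘∘⊛∙
????∙≋⊚≋∘
??∘⊛∘∙∘⊞∘
??⊛∙≋≋∘⊛∘
?∘⊛⊛∘∘∙∘∘
∙⊛∙≋⊛∘⊛∘≋
∘∙≋∙⊛∘∙⊞∙
≋⊛∘⊛≋∘⊞??
≋≋∙∘∘⊛∙??
≋∙⊛∘∙∙???

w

??????????
??????????
??????????
???≋≋∘⊛∘??
???⊛∙∘∘⊞??
???⊞∘⊚⊛∙??
???∙≋∘≋∘??
?∘⊛∘∙∘⊞∘??
?⊛∙≋≋∘⊛∘??
∘⊛⊛∘∘∙∘∘??

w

??????????
??????????
??????????
???∘∘∘⊛⊛??
???≋≋∘⊛∘??
???⊛∙⊚∘⊞??
???⊞∘∘⊛∙??
???∙≋∘≋∘??
?∘⊛∘∙∘⊞∘??
?⊛∙≋≋∘⊛∘??

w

⊞⊞⊞⊞⊞⊞⊞⊞⊞⊞
??????????
??????????
???∘∙⊞∘⊞??
???∘∘∘⊛⊛??
???≋≋⊚⊛∘??
???⊛∙∘∘⊞??
???⊞∘∘⊛∙??
???∙≋∘≋∘??
?∘⊛∘∙∘⊞∘??

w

⊞⊞⊞⊞⊞⊞⊞⊞⊞⊞
⊞⊞⊞⊞⊞⊞⊞⊞⊞⊞
??????????
???∘⊞⊛∘⊛??
???∘∙⊞∘⊞??
???∘∘⊚⊛⊛??
???≋≋∘⊛∘??
???⊛∙∘∘⊞??
???⊞∘∘⊛∙??
???∙≋∘≋∘??

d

⊞⊞⊞⊞⊞⊞⊞⊞⊞⊞
⊞⊞⊞⊞⊞⊞⊞⊞⊞⊞
?????????⊞
??∘⊞⊛∘⊛∙?⊞
??∘∙⊞∘⊞⊛?⊞
??∘∘∘⊚⊛⊛?⊞
??≋≋∘⊛∘⊛?⊞
??⊛∙∘∘⊞⊛?⊞
??⊞∘∘⊛∙??⊞
??∙≋∘≋∘??⊞

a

⊞⊞⊞⊞⊞⊞⊞⊞⊞⊞
⊞⊞⊞⊞⊞⊞⊞⊞⊞⊞
??????????
???∘⊞⊛∘⊛∙?
???∘∙⊞∘⊞⊛?
???∘∘⊚⊛⊛⊛?
???≋≋∘⊛∘⊛?
???⊛∙∘∘⊞⊛?
???⊞∘∘⊛∙??
???∙≋∘≋∘??

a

⊞⊞⊞⊞⊞⊞⊞⊞⊞⊞
⊞⊞⊞⊞⊞⊞⊞⊞⊞⊞
??????????
???⊞∘⊞⊛∘⊛∙
???∘∘∙⊞∘⊞⊛
???∘∘⊚∘⊛⊛⊛
???∘≋≋∘⊛∘⊛
???∙⊛∙∘∘⊞⊛
????⊞∘∘⊛∙?
????∙≋∘≋∘?

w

⊞⊞⊞⊞⊞⊞⊞⊞⊞⊞
⊞⊞⊞⊞⊞⊞⊞⊞⊞⊞
⊞⊞⊞⊞⊞⊞⊞⊞⊞⊞
???≋∙∘∘⊛??
???⊞∘⊞⊛∘⊛∙
???∘∘⊚⊞∘⊞⊛
???∘∘∘∘⊛⊛⊛
???∘≋≋∘⊛∘⊛
???∙⊛∙∘∘⊞⊛
????⊞∘∘⊛∙?

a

⊞⊞⊞⊞⊞⊞⊞⊞⊞⊞
⊞⊞⊞⊞⊞⊞⊞⊞⊞⊞
⊞⊞⊞⊞⊞⊞⊞⊞⊞⊞
???⊞≋∙∘∘⊛?
???∙⊞∘⊞⊛∘⊛
???∙∘⊚∙⊞∘⊞
???⊛∘∘∘∘⊛⊛
???≋∘≋≋∘⊛∘
????∙⊛∙∘∘⊞
?????⊞∘∘⊛∙

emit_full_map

??⊞≋∙∘∘⊛??
??∙⊞∘⊞⊛∘⊛∙
??∙∘⊚∙⊞∘⊞⊛
??⊛∘∘∘∘⊛⊛⊛
??≋∘≋≋∘⊛∘⊛
???∙⊛∙∘∘⊞⊛
????⊞∘∘⊛∙?
????∙≋∘≋∘?
??∘⊛∘∙∘⊞∘?
??⊛∙≋≋∘⊛∘?
?∘⊛⊛∘∘∙∘∘?
∙⊛∙≋⊛∘⊛∘≋?
∘∙≋∙⊛∘∙⊞∙?
≋⊛∘⊛≋∘⊞???
≋≋∙∘∘⊛∙???
≋∙⊛∘∙∙????
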